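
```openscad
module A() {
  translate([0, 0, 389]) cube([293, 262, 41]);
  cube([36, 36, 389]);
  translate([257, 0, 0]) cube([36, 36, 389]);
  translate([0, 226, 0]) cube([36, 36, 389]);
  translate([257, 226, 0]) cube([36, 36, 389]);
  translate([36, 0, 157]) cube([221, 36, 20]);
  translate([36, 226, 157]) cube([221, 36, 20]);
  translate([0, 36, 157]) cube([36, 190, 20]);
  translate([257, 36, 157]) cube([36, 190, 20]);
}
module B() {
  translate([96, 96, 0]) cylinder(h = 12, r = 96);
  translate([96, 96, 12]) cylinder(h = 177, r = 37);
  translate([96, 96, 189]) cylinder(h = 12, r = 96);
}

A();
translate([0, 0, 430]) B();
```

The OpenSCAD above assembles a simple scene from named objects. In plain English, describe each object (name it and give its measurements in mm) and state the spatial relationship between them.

A is a simple wooden stool: a rectangular seat 293 mm (x) by 262 mm (y), 41 mm thick, top face at z = 430 mm, on four square legs, each 36×36 mm in cross-section. The legs rest on z = 0, each flush with a corner of the seat. Four stretchers, 36 mm wide and 20 mm tall, connect adjacent legs with their undersides at z = 157 mm, each running between the inner faces of the legs it joins and aligned with the legs' outer faces on the other axis.

B is a spool: two coaxial disc flanges of radius 96 mm and thickness 12 mm, joined by a core cylinder of radius 37 mm and height 177 mm. The lower flange rests on z = 0 and the three cylinders share a vertical axis.

The spool is on top of the stool.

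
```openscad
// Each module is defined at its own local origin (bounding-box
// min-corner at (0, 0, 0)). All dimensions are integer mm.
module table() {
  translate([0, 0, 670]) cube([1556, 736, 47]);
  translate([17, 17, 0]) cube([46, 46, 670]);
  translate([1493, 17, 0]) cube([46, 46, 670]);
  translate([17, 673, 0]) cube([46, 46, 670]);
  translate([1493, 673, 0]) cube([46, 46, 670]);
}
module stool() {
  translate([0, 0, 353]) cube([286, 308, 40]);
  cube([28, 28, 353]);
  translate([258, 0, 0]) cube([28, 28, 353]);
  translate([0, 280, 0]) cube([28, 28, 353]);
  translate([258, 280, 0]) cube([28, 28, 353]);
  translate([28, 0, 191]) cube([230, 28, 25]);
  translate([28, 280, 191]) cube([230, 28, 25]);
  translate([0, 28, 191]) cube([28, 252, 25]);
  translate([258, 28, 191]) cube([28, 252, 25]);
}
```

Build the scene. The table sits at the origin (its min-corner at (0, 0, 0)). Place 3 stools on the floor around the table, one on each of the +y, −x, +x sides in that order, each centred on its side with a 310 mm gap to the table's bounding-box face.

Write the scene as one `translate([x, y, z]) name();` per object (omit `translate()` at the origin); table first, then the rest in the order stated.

table();
translate([635, 1046, 0]) stool();
translate([-596, 214, 0]) stool();
translate([1866, 214, 0]) stool();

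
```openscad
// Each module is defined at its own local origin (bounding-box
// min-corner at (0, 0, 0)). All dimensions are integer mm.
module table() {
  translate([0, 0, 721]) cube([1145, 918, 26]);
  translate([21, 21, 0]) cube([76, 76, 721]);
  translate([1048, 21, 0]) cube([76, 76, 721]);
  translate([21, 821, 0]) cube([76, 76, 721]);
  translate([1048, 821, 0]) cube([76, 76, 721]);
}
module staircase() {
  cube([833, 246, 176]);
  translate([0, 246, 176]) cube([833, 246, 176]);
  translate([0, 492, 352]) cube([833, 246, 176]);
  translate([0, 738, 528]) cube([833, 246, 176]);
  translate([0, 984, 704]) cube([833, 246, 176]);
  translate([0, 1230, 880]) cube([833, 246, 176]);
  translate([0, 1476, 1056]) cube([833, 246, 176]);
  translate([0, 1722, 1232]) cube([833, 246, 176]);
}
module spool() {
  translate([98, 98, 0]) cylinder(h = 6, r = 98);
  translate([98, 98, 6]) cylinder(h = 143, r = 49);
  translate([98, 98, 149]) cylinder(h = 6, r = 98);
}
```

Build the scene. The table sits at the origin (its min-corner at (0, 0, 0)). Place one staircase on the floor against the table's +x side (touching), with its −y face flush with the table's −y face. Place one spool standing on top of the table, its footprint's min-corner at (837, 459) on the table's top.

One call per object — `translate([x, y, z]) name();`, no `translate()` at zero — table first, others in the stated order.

table();
translate([1145, 0, 0]) staircase();
translate([837, 459, 747]) spool();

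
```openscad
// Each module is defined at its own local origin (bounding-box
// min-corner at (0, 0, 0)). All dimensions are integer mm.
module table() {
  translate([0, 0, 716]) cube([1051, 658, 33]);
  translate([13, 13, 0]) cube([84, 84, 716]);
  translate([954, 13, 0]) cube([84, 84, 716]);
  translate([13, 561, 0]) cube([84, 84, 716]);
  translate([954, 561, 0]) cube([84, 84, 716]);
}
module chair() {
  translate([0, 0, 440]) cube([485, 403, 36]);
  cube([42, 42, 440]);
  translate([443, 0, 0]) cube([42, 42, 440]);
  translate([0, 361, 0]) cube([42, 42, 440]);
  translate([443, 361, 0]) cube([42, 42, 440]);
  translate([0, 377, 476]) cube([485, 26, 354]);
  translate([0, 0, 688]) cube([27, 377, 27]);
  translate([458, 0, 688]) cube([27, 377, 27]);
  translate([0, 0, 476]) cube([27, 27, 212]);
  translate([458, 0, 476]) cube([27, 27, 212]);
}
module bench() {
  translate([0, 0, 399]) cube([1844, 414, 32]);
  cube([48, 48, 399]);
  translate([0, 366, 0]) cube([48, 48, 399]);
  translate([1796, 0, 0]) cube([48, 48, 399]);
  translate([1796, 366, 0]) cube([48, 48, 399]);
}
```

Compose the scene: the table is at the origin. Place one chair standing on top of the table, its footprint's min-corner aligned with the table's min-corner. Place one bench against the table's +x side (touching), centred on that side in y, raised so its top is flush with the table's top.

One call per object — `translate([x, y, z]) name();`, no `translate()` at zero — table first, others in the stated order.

table();
translate([0, 0, 749]) chair();
translate([1051, 122, 318]) bench();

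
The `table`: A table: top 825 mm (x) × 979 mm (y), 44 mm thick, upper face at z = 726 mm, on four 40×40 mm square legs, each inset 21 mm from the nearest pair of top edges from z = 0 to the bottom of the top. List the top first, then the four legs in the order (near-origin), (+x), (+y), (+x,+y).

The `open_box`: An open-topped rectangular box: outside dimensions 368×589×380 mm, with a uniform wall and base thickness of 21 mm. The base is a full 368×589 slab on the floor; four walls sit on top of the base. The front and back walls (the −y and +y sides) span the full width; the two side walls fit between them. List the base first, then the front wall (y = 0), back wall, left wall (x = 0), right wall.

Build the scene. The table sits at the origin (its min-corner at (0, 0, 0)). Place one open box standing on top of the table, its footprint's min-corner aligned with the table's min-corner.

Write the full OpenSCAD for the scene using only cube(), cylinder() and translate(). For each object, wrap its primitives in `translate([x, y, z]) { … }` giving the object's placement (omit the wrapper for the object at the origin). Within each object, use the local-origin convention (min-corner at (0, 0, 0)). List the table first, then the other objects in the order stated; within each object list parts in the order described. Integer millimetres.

translate([0, 0, 682]) cube([825, 979, 44]);
translate([21, 21, 0]) cube([40, 40, 682]);
translate([764, 21, 0]) cube([40, 40, 682]);
translate([21, 918, 0]) cube([40, 40, 682]);
translate([764, 918, 0]) cube([40, 40, 682]);
translate([0, 0, 726]) {
  cube([368, 589, 21]);
  translate([0, 0, 21]) cube([368, 21, 359]);
  translate([0, 568, 21]) cube([368, 21, 359]);
  translate([0, 21, 21]) cube([21, 547, 359]);
  translate([347, 21, 21]) cube([21, 547, 359]);
}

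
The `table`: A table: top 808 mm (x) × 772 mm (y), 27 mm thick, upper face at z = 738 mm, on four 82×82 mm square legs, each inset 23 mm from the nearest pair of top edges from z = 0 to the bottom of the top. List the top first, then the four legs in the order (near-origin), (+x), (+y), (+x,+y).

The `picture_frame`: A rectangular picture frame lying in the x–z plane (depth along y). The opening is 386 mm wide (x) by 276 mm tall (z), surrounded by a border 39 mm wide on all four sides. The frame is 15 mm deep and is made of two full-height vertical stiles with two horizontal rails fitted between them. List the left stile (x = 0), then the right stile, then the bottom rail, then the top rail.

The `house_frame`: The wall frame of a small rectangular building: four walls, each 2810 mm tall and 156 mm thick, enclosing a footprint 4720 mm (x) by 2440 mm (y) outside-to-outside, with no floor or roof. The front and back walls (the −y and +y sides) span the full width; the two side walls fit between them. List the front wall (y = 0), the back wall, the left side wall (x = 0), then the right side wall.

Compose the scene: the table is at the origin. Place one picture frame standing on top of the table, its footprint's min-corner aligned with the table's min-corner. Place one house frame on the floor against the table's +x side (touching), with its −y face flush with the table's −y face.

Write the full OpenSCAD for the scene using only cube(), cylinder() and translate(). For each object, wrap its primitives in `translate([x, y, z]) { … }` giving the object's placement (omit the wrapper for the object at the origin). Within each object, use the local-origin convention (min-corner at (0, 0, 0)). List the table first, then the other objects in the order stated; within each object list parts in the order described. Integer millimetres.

translate([0, 0, 711]) cube([808, 772, 27]);
translate([23, 23, 0]) cube([82, 82, 711]);
translate([703, 23, 0]) cube([82, 82, 711]);
translate([23, 667, 0]) cube([82, 82, 711]);
translate([703, 667, 0]) cube([82, 82, 711]);
translate([0, 0, 738]) {
  cube([39, 15, 354]);
  translate([425, 0, 0]) cube([39, 15, 354]);
  translate([39, 0, 0]) cube([386, 15, 39]);
  translate([39, 0, 315]) cube([386, 15, 39]);
}
translate([808, 0, 0]) {
  cube([4720, 156, 2810]);
  translate([0, 2284, 0]) cube([4720, 156, 2810]);
  translate([0, 156, 0]) cube([156, 2128, 2810]);
  translate([4564, 156, 0]) cube([156, 2128, 2810]);
}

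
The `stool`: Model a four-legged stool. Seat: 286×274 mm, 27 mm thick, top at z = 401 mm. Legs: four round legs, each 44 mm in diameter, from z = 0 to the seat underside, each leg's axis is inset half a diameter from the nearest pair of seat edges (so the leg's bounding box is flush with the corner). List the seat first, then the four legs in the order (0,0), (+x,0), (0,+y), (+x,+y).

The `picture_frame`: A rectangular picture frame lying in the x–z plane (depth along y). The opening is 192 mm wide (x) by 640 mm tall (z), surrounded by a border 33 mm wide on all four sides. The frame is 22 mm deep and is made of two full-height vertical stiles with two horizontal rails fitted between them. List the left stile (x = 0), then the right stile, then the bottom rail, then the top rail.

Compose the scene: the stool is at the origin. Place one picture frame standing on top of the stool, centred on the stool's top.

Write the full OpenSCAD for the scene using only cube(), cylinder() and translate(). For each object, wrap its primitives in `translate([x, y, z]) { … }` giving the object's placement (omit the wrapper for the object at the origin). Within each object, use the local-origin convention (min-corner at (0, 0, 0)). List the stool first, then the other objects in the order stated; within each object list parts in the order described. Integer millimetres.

translate([0, 0, 374]) cube([286, 274, 27]);
translate([22, 22, 0]) cylinder(h = 374, r = 22);
translate([264, 22, 0]) cylinder(h = 374, r = 22);
translate([22, 252, 0]) cylinder(h = 374, r = 22);
translate([264, 252, 0]) cylinder(h = 374, r = 22);
translate([14, 126, 401]) {
  cube([33, 22, 706]);
  translate([225, 0, 0]) cube([33, 22, 706]);
  translate([33, 0, 0]) cube([192, 22, 33]);
  translate([33, 0, 673]) cube([192, 22, 33]);
}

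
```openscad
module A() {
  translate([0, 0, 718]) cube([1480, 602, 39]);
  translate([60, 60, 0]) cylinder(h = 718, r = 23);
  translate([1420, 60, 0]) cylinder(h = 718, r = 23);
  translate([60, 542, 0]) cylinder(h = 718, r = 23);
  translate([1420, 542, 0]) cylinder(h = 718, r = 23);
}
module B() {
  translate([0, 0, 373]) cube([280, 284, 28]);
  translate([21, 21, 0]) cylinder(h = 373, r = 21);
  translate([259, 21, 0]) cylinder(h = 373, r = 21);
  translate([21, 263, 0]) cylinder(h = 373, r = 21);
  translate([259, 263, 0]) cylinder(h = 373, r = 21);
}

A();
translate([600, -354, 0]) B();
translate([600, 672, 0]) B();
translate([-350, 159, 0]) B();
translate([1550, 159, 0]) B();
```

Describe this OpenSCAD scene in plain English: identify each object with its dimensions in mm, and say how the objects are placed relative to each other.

A is a rectangular dining table. The top is 1480×602×39 mm with its upper surface at z = 757 mm. It stands on four round legs of 46 mm diameter, each leg's bounding box inset 37 mm from the nearest pair of top edges, running from the floor to the underside of the top.

B is a simple wooden stool: a rectangular seat 280 mm (x) by 284 mm (y), 28 mm thick, top face at z = 401 mm, on four round legs, each 42 mm in diameter. The legs rest on z = 0, each leg's axis is inset half a diameter from the nearest pair of seat edges (so the leg's bounding box is flush with the corner).

Four stools sit around the table at the −y, +y, −x, +x sides.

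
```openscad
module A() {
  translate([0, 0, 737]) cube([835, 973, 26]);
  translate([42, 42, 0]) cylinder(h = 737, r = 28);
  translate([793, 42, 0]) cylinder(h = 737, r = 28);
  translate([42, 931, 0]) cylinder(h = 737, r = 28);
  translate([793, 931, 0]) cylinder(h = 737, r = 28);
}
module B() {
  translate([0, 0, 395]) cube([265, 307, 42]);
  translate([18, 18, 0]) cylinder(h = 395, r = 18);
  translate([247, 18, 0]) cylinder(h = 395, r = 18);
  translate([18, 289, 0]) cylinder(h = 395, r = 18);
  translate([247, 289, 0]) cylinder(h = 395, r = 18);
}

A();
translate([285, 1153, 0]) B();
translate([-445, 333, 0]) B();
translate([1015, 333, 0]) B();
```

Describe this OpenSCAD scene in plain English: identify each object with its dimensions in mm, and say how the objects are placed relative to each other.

A is a rectangular dining table. The top is 835×973×26 mm with its upper surface at z = 763 mm. It stands on four round legs of 56 mm diameter, each leg's bounding box inset 14 mm from the nearest pair of top edges, running from the floor to the underside of the top.

B is a four-legged stool. The seat is a 265×307×42 mm slab whose top surface is at z = 437 mm; four round legs, each 36 mm in diameter, run from the floor (z = 0) to the underside of the seat, each leg's axis is inset half a diameter from the nearest pair of seat edges (so the leg's bounding box is flush with the corner).

Three stools sit around the table at the +y, −x, +x sides.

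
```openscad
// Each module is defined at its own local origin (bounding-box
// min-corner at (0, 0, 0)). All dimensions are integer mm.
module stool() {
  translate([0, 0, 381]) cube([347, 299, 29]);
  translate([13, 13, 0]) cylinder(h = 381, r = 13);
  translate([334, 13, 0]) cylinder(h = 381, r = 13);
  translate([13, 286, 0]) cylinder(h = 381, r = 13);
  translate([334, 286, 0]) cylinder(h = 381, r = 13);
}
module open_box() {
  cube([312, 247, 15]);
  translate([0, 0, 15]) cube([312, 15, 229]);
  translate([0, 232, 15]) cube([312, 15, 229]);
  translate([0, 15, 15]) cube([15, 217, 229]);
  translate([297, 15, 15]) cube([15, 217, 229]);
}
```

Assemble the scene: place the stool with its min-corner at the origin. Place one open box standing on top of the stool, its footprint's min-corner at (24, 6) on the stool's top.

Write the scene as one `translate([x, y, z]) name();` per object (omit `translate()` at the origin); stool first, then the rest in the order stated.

stool();
translate([24, 6, 410]) open_box();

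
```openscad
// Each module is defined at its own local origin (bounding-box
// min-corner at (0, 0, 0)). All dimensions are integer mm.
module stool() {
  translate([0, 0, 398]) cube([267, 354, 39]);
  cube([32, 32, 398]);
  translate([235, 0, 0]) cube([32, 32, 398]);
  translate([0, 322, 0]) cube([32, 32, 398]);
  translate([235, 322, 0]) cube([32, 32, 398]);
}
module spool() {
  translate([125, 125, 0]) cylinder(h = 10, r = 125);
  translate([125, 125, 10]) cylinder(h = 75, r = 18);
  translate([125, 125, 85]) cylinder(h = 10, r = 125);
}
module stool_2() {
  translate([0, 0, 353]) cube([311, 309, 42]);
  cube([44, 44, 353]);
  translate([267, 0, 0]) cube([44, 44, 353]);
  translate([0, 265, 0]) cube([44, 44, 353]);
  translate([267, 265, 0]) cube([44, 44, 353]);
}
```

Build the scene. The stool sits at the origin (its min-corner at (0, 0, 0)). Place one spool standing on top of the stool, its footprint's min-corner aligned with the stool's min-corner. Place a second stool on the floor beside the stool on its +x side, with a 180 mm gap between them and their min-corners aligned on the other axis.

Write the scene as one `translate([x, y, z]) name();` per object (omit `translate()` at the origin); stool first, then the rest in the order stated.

stool();
translate([0, 0, 437]) spool();
translate([447, 0, 0]) stool_2();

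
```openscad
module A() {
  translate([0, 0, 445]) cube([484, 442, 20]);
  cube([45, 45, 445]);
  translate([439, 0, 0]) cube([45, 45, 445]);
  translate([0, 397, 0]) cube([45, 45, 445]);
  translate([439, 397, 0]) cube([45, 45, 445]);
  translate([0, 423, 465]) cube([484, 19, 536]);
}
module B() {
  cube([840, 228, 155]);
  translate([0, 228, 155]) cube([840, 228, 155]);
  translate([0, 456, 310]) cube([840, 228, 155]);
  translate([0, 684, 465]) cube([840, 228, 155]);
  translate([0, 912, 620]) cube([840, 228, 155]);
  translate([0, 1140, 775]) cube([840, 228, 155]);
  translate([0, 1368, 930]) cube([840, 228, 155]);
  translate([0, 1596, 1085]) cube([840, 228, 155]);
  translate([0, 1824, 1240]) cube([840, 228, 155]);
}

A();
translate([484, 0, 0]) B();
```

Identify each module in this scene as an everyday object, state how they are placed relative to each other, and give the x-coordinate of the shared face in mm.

The chair's +x face and the staircase's −x face are both at x = 484 mm.

A is a chair. B is a staircase. The staircase is against the chair's +x side, with their −y faces flush. The x-coordinate of the shared face is 484 mm.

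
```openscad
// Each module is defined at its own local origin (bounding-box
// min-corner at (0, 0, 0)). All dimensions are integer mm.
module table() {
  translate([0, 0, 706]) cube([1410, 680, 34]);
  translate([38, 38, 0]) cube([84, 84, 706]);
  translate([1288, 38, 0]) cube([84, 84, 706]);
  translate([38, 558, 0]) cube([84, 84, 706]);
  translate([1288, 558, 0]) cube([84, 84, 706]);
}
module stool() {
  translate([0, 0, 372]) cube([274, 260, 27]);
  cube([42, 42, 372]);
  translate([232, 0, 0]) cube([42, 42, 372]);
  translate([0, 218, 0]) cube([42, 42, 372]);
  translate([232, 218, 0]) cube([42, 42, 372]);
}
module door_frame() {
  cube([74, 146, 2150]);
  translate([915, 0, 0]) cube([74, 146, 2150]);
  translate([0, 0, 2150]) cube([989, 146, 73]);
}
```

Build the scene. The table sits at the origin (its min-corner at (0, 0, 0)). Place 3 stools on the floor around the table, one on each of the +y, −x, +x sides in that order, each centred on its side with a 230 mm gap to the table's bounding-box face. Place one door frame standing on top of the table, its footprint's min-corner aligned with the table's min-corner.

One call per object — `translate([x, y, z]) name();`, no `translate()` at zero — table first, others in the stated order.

table();
translate([568, 910, 0]) stool();
translate([-504, 210, 0]) stool();
translate([1640, 210, 0]) stool();
translate([0, 0, 740]) door_frame();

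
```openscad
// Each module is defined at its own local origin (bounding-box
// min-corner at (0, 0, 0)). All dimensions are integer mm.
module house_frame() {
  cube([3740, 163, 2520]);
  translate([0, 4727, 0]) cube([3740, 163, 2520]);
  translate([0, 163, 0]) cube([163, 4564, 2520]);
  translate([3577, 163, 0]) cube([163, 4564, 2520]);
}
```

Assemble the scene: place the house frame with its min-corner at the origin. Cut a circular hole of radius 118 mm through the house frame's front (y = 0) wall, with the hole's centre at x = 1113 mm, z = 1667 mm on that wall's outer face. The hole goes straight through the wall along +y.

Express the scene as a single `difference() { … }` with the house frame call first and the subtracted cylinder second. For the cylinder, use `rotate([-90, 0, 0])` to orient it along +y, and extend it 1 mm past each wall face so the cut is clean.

difference() {
  house_frame();
  translate([1113, -1, 1667]) rotate([-90, 0, 0]) cylinder(h = 165, r = 118);
}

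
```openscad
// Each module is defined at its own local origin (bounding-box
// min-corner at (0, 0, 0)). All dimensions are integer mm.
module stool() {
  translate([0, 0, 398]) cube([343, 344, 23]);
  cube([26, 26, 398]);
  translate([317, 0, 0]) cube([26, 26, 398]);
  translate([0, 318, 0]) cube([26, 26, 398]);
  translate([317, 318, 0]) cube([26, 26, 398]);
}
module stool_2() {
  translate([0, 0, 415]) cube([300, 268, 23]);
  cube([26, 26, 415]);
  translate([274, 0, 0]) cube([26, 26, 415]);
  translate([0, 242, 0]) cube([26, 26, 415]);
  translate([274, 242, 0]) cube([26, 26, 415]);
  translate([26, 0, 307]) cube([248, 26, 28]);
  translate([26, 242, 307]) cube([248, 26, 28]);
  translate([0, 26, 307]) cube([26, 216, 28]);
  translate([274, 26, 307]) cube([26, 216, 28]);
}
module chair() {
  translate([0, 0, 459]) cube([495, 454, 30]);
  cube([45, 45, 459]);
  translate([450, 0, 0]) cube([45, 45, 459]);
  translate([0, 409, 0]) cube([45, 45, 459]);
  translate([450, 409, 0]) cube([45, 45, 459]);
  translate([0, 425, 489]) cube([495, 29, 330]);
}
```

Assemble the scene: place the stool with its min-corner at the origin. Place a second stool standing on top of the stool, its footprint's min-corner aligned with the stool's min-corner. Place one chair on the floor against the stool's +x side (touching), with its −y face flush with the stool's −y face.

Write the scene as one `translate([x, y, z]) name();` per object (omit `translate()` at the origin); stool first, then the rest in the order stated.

stool();
translate([0, 0, 421]) stool_2();
translate([343, 0, 0]) chair();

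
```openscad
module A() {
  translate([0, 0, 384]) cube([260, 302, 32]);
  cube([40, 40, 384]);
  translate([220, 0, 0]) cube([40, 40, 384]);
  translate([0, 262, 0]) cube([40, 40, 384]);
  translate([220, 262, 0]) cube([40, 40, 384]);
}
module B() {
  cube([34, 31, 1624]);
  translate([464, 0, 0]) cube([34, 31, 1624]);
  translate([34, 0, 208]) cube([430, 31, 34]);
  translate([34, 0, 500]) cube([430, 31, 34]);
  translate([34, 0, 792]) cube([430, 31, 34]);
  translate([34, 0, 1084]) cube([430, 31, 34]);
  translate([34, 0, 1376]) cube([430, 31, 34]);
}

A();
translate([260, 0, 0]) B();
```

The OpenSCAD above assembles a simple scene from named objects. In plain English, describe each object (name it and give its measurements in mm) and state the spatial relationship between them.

A is a four-legged stool. The seat is a 260×302×32 mm slab whose top surface is at z = 416 mm; four square legs, each 40×40 mm in cross-section, run from the floor (z = 0) to the underside of the seat, each flush with a corner of the seat.

B is a wooden ladder with two side rails of 34×31 mm section and 1624 mm height, set 498 mm apart overall. Between them run 5 rectangular rungs (31 mm deep, 34 mm thick), front faces flush with the rails' −y face. The bottom of the first rung is 208 mm above the floor and each subsequent rung is 292 mm higher than the one below.

The ladder is against the stool's +x side, with their −y faces flush.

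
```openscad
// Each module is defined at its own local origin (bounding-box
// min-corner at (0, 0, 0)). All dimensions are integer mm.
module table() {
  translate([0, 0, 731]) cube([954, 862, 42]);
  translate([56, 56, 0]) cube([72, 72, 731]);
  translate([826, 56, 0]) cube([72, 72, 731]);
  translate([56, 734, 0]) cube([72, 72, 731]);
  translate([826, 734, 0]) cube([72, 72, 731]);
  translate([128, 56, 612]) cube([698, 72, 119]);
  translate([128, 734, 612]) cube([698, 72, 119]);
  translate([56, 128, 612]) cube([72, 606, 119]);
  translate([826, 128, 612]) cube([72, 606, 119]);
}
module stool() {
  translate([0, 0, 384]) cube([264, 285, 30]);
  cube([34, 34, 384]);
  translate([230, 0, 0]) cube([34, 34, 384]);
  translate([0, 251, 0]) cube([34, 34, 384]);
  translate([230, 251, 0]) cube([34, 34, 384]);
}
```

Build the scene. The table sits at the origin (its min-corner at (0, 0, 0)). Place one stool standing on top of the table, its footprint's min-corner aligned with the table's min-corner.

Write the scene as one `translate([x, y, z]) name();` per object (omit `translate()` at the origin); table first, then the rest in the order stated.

table();
translate([0, 0, 773]) stool();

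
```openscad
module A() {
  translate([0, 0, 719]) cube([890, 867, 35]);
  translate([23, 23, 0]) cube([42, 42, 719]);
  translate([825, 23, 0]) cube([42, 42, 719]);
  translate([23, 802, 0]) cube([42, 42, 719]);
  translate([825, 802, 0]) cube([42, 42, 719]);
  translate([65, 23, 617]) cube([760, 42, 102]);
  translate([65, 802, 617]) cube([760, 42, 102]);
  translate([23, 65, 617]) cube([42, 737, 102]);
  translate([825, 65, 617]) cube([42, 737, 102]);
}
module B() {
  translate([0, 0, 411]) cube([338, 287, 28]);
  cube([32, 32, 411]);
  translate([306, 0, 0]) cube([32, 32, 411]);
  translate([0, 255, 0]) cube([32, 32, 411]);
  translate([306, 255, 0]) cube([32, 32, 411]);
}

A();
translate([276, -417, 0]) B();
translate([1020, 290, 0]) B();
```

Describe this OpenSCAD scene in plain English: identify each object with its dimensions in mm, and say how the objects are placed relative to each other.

A is a table with a 890×867 mm rectangular top, 35 mm thick, top surface at z = 754 mm, supported by four 42×42 mm square legs, each inset 23 mm from the nearest pair of top edges, running from the floor. Four apron rails, 42 mm thick and 102 mm tall, run between adjacent legs with their top edges flush with the underside of the top and their outer faces flush with the legs' outer faces.

B is a simple wooden stool: a rectangular seat 338 mm (x) by 287 mm (y), 28 mm thick, top face at z = 439 mm, on four square legs, each 32×32 mm in cross-section. The legs rest on z = 0, each flush with a corner of the seat.

Two stools sit around the table at the −y, +x sides.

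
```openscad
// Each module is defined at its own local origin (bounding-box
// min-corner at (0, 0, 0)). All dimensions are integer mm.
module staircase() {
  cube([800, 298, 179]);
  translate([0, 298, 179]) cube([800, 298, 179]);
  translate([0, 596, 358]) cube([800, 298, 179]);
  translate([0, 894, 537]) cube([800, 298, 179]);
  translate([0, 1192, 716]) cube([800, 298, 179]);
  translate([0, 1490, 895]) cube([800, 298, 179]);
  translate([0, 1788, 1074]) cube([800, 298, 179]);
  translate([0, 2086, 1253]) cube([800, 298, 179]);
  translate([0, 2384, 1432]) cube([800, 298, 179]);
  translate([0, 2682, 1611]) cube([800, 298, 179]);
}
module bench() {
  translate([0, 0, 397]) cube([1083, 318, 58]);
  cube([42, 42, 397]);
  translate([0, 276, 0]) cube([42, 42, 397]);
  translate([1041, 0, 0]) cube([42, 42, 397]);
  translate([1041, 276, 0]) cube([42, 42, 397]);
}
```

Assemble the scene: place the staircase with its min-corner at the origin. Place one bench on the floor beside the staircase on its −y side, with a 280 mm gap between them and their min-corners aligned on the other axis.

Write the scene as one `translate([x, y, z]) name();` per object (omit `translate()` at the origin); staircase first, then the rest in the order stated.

staircase();
translate([0, -598, 0]) bench();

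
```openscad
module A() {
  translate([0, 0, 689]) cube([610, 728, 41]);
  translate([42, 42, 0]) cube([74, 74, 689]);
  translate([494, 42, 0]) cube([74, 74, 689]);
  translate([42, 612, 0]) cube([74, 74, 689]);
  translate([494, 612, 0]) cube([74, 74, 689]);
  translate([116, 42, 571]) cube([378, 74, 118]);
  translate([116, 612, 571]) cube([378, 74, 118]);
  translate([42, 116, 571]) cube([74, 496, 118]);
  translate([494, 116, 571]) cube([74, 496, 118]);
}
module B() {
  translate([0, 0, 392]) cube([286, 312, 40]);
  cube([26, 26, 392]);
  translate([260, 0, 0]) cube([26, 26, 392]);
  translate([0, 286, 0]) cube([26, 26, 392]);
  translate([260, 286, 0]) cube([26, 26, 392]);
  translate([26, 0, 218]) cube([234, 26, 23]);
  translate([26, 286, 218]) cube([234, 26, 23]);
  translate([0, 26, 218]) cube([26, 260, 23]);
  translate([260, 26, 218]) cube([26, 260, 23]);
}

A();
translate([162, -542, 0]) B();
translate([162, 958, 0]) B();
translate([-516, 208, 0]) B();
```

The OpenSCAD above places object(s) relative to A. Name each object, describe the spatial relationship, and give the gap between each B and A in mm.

Each stool's nearest face is 230 mm from the table's bounding box.

A is a table. B is a stool. Three stools sit around the table at the −y, +y, −x sides. The gap between each stool and the table is 230 mm.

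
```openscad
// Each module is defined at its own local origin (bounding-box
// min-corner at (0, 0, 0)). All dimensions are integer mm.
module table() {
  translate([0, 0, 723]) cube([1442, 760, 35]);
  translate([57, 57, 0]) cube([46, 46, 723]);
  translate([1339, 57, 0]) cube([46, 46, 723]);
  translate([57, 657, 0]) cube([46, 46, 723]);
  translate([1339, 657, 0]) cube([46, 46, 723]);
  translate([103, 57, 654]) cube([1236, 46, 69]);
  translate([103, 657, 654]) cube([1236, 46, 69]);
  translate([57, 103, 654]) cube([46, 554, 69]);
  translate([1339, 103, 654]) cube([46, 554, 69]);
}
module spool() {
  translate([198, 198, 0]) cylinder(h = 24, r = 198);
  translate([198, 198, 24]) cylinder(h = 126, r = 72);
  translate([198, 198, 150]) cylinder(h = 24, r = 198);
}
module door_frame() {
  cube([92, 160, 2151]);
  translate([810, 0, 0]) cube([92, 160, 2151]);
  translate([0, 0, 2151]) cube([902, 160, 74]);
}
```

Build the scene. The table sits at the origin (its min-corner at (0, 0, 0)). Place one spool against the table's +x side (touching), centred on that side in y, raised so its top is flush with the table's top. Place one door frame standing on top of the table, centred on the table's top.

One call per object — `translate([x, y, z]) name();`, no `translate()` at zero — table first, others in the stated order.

table();
translate([1442, 182, 584]) spool();
translate([270, 300, 758]) door_frame();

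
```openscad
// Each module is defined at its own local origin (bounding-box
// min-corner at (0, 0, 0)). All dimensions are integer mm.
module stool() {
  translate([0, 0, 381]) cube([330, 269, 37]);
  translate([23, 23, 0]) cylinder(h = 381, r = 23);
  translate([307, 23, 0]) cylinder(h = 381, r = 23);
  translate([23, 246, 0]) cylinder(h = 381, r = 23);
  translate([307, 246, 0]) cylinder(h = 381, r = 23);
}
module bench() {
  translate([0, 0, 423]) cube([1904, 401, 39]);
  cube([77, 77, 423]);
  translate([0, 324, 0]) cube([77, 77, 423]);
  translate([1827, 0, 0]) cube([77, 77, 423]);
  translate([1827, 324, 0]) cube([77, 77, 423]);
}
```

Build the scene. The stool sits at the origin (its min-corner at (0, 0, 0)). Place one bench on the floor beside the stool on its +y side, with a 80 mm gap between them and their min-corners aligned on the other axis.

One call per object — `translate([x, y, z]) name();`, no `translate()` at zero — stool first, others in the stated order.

stool();
translate([0, 349, 0]) bench();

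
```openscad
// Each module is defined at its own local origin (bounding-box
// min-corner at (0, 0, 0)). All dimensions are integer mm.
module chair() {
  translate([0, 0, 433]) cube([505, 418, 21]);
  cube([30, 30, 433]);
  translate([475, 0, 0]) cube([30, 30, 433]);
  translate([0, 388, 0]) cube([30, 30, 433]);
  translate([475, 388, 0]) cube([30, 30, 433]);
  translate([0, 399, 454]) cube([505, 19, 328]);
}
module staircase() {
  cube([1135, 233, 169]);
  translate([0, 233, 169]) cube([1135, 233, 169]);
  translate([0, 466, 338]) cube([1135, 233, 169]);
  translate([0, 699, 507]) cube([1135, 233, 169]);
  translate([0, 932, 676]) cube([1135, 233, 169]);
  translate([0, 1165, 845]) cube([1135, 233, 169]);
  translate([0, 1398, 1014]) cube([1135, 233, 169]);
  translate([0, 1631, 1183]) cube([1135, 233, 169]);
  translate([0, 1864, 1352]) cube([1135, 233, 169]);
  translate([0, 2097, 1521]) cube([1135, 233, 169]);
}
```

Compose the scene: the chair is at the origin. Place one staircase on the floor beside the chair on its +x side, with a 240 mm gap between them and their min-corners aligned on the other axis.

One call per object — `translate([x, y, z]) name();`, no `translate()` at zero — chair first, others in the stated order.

chair();
translate([745, 0, 0]) staircase();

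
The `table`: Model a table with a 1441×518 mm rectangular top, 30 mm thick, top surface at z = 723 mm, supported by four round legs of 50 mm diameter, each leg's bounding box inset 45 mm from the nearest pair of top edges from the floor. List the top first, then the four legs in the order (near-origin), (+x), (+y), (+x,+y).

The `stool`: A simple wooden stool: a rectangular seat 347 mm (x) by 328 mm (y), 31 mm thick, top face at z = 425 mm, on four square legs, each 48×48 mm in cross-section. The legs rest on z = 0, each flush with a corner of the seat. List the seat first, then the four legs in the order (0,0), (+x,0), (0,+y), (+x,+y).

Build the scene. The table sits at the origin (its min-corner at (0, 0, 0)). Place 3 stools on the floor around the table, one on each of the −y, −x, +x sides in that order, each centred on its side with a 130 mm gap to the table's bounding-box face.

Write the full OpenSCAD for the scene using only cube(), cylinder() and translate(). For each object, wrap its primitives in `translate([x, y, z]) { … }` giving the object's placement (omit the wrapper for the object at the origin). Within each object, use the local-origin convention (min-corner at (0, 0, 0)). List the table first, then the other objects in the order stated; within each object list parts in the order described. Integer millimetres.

translate([0, 0, 693]) cube([1441, 518, 30]);
translate([70, 70, 0]) cylinder(h = 693, r = 25);
translate([1371, 70, 0]) cylinder(h = 693, r = 25);
translate([70, 448, 0]) cylinder(h = 693, r = 25);
translate([1371, 448, 0]) cylinder(h = 693, r = 25);
translate([547, -458, 0]) {
  translate([0, 0, 394]) cube([347, 328, 31]);
  cube([48, 48, 394]);
  translate([299, 0, 0]) cube([48, 48, 394]);
  translate([0, 280, 0]) cube([48, 48, 394]);
  translate([299, 280, 0]) cube([48, 48, 394]);
}
translate([-477, 95, 0]) {
  translate([0, 0, 394]) cube([347, 328, 31]);
  cube([48, 48, 394]);
  translate([299, 0, 0]) cube([48, 48, 394]);
  translate([0, 280, 0]) cube([48, 48, 394]);
  translate([299, 280, 0]) cube([48, 48, 394]);
}
translate([1571, 95, 0]) {
  translate([0, 0, 394]) cube([347, 328, 31]);
  cube([48, 48, 394]);
  translate([299, 0, 0]) cube([48, 48, 394]);
  translate([0, 280, 0]) cube([48, 48, 394]);
  translate([299, 280, 0]) cube([48, 48, 394]);
}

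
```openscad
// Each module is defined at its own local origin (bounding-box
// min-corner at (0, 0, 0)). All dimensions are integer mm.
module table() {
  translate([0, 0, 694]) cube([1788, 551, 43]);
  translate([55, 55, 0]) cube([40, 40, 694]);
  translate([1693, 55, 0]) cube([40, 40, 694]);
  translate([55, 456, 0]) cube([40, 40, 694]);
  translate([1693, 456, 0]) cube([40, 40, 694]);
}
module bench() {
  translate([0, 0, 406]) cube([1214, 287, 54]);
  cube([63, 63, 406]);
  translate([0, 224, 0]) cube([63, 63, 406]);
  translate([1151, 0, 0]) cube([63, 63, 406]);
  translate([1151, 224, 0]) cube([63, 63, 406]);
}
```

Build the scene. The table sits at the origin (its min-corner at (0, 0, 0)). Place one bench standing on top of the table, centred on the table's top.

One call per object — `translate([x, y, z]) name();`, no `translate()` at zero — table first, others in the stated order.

table();
translate([287, 132, 737]) bench();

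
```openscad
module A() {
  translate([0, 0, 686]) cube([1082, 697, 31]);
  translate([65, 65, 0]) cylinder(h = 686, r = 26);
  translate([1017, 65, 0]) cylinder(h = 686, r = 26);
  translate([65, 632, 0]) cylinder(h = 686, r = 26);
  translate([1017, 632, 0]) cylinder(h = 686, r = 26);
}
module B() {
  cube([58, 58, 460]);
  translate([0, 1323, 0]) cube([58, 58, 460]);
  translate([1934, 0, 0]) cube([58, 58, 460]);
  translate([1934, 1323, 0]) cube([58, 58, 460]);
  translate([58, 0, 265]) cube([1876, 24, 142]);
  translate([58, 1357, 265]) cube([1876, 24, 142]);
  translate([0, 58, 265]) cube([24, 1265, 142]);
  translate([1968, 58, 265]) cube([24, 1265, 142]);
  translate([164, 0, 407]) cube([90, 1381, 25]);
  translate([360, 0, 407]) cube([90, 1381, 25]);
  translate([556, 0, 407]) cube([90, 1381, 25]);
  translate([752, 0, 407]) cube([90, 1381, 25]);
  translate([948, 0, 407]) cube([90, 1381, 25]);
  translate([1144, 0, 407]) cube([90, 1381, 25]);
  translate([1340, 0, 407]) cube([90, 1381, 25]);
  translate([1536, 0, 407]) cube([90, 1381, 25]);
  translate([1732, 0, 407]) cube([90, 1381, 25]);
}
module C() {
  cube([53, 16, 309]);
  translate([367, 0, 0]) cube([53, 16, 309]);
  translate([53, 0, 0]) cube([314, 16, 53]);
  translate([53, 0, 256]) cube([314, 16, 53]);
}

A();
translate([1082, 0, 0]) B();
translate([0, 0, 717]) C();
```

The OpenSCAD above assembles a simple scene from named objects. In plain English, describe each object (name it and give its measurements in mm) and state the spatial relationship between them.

A is a rectangular dining table. The top is 1082×697×31 mm with its upper surface at z = 717 mm. It stands on four round legs of 52 mm diameter, each leg's bounding box inset 39 mm from the nearest pair of top edges, running from the floor to the underside of the top.

B is a bed frame 1992 mm long (x) by 1381 mm wide (y). Four 58×58 mm corner posts, 460 mm tall, at the corners of the footprint. Four rails of 24 mm thickness and 142 mm height run between adjacent posts with their undersides at z = 265 mm, their outer faces flush with the outside of the frame (the two x-running rails run between the posts' inner faces; the two y-running rails run between the posts' inner faces). 9 slats, each 90 mm wide (x) and 25 mm thick, lie across the top of the two x-running rails, running the full 1381 mm width of the frame in y; the slats are evenly spaced along x between the inner faces of the end posts with equal gaps (rounded down to the nearest mm) at the −x end and between each pair — any rounding remainder accumulates at the +x end.

C is a rectangular picture frame lying in the x–z plane (depth along y). The opening is 314 mm wide (x) by 203 mm tall (z), surrounded by a border 53 mm wide on all four sides. The frame is 16 mm deep and is made of two full-height vertical stiles with two horizontal rails fitted between them.

The bed frame is against the table's +x side, with their −y faces flush. The picture frame is on top of the table.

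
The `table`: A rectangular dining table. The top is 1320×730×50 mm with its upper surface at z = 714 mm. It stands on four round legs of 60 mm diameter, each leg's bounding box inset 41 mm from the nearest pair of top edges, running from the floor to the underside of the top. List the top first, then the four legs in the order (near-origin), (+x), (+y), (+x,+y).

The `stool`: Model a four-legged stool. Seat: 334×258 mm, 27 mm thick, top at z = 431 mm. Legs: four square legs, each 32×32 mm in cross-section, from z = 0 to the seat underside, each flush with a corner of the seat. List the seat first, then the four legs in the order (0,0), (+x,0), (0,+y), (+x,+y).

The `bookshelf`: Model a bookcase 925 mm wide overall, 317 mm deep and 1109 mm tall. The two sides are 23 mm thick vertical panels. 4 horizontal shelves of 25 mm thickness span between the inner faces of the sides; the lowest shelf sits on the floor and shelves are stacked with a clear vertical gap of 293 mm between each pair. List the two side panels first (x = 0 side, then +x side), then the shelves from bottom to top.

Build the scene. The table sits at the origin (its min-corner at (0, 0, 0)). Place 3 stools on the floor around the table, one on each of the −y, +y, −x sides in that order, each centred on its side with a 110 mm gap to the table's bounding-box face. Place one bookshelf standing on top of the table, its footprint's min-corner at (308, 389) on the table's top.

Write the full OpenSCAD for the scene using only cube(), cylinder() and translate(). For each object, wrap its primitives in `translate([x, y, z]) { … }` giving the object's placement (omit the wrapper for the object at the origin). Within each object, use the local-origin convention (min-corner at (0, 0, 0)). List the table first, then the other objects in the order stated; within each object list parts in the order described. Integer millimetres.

translate([0, 0, 664]) cube([1320, 730, 50]);
translate([71, 71, 0]) cylinder(h = 664, r = 30);
translate([1249, 71, 0]) cylinder(h = 664, r = 30);
translate([71, 659, 0]) cylinder(h = 664, r = 30);
translate([1249, 659, 0]) cylinder(h = 664, r = 30);
translate([493, -368, 0]) {
  translate([0, 0, 404]) cube([334, 258, 27]);
  cube([32, 32, 404]);
  translate([302, 0, 0]) cube([32, 32, 404]);
  translate([0, 226, 0]) cube([32, 32, 404]);
  translate([302, 226, 0]) cube([32, 32, 404]);
}
translate([493, 840, 0]) {
  translate([0, 0, 404]) cube([334, 258, 27]);
  cube([32, 32, 404]);
  translate([302, 0, 0]) cube([32, 32, 404]);
  translate([0, 226, 0]) cube([32, 32, 404]);
  translate([302, 226, 0]) cube([32, 32, 404]);
}
translate([-444, 236, 0]) {
  translate([0, 0, 404]) cube([334, 258, 27]);
  cube([32, 32, 404]);
  translate([302, 0, 0]) cube([32, 32, 404]);
  translate([0, 226, 0]) cube([32, 32, 404]);
  translate([302, 226, 0]) cube([32, 32, 404]);
}
translate([308, 389, 714]) {
  cube([23, 317, 1109]);
  translate([902, 0, 0]) cube([23, 317, 1109]);
  translate([23, 0, 0]) cube([879, 317, 25]);
  translate([23, 0, 318]) cube([879, 317, 25]);
  translate([23, 0, 636]) cube([879, 317, 25]);
  translate([23, 0, 954]) cube([879, 317, 25]);
}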